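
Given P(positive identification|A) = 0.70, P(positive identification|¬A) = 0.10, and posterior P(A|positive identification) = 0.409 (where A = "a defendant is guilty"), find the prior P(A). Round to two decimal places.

In odds form, posterior odds = prior odds × likelihood ratio, so prior odds = posterior odds ÷ LR.
Posterior odds = 0.409/(1−0.409) = 0.6920. LR = 0.70/0.10 = 7.0000.
Prior odds = 0.6920/7.0000 = 0.0989, so P(A) = 0.0989/(1+0.0989) ≈ 0.09.

P(A) = 0.09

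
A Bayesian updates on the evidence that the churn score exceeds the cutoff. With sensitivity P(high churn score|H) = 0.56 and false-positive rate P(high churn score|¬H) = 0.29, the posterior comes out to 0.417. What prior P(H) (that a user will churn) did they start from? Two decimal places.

P(H) = 0.27

In odds form, posterior odds = prior odds × likelihood ratio, so prior odds = posterior odds ÷ LR.
Posterior odds = 0.417/(1−0.417) = 0.7153. LR = 0.56/0.29 = 1.9310.
Prior odds = 0.7153/1.9310 = 0.3704, so P(H) = 0.3704/(1+0.3704) ≈ 0.27.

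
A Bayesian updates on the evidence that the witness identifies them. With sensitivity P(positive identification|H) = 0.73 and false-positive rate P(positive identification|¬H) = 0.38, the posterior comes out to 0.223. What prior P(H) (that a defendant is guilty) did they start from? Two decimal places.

In odds form, posterior odds = prior odds × likelihood ratio, so prior odds = posterior odds ÷ LR.
Posterior odds = 0.223/(1−0.223) = 0.2870. LR = 0.73/0.38 = 1.9211.
Prior odds = 0.2870/1.9211 = 0.1494, so P(H) = 0.1494/(1+0.1494) ≈ 0.13.

P(H) = 0.13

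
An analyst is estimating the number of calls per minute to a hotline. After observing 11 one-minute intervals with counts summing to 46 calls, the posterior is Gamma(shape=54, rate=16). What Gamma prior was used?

Gamma–Poisson conjugacy: posterior shape = α + Σxᵢ, posterior rate = β + n.
So α = 54 − 46 = 8 and β = 16 − 11 = 5.

Gamma(shape=8, rate=5)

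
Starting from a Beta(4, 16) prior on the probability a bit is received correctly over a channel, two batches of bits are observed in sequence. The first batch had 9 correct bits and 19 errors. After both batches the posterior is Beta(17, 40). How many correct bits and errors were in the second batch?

Because Beta–binomial updating is additive in the counts, the combined data contributed (α_post−α_prior, β_post−β_prior) successes and failures.
Total across both batches: 17−4=13 correct bits, 40−16=24 errors.
Subtract the first batch: 13−9=4 correct bits and 24−19=5 errors.

4 correct bits and 5 errors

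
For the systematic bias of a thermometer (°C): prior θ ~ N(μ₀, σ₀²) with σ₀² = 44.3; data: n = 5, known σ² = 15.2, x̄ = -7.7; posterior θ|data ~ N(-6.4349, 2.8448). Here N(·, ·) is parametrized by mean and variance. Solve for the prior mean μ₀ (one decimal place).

μ₀ = 12.0

With known observation variance, the Normal–Normal posterior has precision τ_n = τ₀ + n/σ² and mean μ_n = (τ₀μ₀ + (n/σ²)x̄)/τ_n.
Here τ₀ = 1/44.3 = 0.022573 and τ_data = 5/15.2 = 0.328947, so τ_n = 0.351520.
Rearranging for μ₀: μ₀ = (μ_n·τ_n − τ_data·x̄)/τ₀ = (-6.4349·0.351520 − 0.328947·-7.7) / 0.022573 = 0.270896/0.022573 ≈ 12.0.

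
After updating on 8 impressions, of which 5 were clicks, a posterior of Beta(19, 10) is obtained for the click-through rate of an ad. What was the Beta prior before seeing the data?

Beta(14, 7)

Beta is conjugate to the binomial likelihood: posterior = Beta(α+s, β+f).
Subtract the data counts: 19−5=14, 10−3=7.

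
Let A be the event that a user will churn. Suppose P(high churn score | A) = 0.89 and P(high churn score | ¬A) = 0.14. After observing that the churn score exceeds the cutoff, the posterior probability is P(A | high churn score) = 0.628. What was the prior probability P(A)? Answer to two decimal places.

P(A) = 0.21

Bayes' rule in odds form gives O(A|E) = O(A)·[P(E|A)/P(E|¬A)], hence O(A) = O(A|E)/LR.
Posterior odds = 0.628/(1−0.628) = 1.6882. LR = 0.89/0.14 = 6.3571.
Prior odds = 1.6882/6.3571 = 0.2656, so P(A) = 0.2656/(1+0.2656) ≈ 0.21.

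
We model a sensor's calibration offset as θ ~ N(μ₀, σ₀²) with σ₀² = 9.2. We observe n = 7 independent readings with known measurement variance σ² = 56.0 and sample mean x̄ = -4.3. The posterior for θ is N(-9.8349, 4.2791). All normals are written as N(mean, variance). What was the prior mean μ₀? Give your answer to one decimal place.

With known observation variance, the Normal–Normal posterior has precision τ_n = τ₀ + n/σ² and mean μ_n = (τ₀μ₀ + (n/σ²)x̄)/τ_n.
Here τ₀ = 1/9.2 = 0.108696 and τ_data = 7/56.0 = 0.125000, so τ_n = 0.233696.
Rearranging for μ₀: μ₀ = (μ_n·τ_n − τ_data·x̄)/τ₀ = (-9.8349·0.233696 − 0.125000·-4.3) / 0.108696 = -1.760877/0.108696 ≈ -16.2.

μ₀ = -16.2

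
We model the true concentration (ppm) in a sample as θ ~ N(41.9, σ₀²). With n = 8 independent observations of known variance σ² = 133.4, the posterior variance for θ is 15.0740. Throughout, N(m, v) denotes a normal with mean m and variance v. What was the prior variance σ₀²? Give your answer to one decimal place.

σ₀² = 157.0

Posterior precision equals prior precision plus data precision: 1/σ_n² = 1/σ₀² + n/σ².
So 1/σ₀² = 1/15.0740 − 8/133.4 = 0.066339 − 0.059970 = 0.006369.
Hence σ₀² = 1/0.006369 ≈ 157.0.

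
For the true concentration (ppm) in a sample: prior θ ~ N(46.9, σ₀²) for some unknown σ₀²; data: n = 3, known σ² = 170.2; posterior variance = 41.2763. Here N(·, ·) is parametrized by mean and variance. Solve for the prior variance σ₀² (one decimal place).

σ₀² = 151.5

Posterior precision equals prior precision plus data precision: 1/σ_n² = 1/σ₀² + n/σ².
So 1/σ₀² = 1/41.2763 − 3/170.2 = 0.024227 − 0.017626 = 0.006601.
Hence σ₀² = 1/0.006601 ≈ 151.5.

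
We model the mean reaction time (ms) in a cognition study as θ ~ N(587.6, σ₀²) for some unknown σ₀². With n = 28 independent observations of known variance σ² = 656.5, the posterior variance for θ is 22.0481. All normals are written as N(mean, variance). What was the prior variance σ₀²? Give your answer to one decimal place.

σ₀² = 369.7

For the Normal–Normal model with known σ², precisions add: τ_n = τ₀ + n/σ².
So 1/σ₀² = 1/22.0481 − 28/656.5 = 0.045355 − 0.042650 = 0.002705.
Hence σ₀² = 1/0.002705 ≈ 369.7.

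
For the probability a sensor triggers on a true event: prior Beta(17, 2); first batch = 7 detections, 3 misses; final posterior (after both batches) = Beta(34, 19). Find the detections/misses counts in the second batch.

Sequential conjugate updates are equivalent to a single update on the pooled data, so total successes = posterior α − prior α and total failures = posterior β − prior β.
Total across both batches: 34−17=17 detections, 19−2=17 misses.
Subtract the first batch: 17−7=10 detections and 17−3=14 misses.

10 detections and 14 misses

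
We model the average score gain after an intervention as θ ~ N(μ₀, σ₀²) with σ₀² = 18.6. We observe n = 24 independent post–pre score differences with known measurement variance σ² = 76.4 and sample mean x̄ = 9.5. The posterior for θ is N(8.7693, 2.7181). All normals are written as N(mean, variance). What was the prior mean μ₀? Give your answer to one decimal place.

μ₀ = 4.5

With known observation variance, the Normal–Normal posterior has precision τ_n = τ₀ + n/σ² and mean μ_n = (τ₀μ₀ + (n/σ²)x̄)/τ_n.
Here τ₀ = 1/18.6 = 0.053763 and τ_data = 24/76.4 = 0.314136, so τ_n = 0.367899.
Rearranging for μ₀: μ₀ = (μ_n·τ_n − τ_data·x̄)/τ₀ = (8.7693·0.367899 − 0.314136·9.5) / 0.053763 = 0.241925/0.053763 ≈ 4.5.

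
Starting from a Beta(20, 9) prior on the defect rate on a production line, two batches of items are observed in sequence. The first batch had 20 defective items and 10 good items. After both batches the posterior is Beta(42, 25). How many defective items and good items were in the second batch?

2 defective items and 6 good items

Because Beta–binomial updating is additive in the counts, the combined data contributed (α_post−α_prior, β_post−β_prior) successes and failures.
Total across both batches: 42−20=22 defective items, 25−9=16 good items.
Subtract the first batch: 22−20=2 defective items and 16−10=6 good items.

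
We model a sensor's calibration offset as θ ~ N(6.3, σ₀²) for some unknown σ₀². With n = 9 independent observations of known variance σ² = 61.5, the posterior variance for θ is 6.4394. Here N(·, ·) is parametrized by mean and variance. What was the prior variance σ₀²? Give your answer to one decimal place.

σ₀² = 111.7

Posterior precision equals prior precision plus data precision: 1/σ_n² = 1/σ₀² + n/σ².
So 1/σ₀² = 1/6.4394 − 9/61.5 = 0.155294 − 0.146341 = 0.008953.
Hence σ₀² = 1/0.008953 ≈ 111.7.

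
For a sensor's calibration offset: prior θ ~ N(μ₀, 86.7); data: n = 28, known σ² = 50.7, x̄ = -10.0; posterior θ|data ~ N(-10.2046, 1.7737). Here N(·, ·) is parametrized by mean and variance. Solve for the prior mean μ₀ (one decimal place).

μ₀ = -20.0

The posterior mean is a precision-weighted average: μ_n = (τ₀μ₀ + τ_data·x̄)/(τ₀+τ_data), with τ₀=1/σ₀² and τ_data=n/σ².
Here τ₀ = 1/86.7 = 0.011534 and τ_data = 28/50.7 = 0.552268, so τ_n = 0.563802.
Rearranging for μ₀: μ₀ = (μ_n·τ_n − τ_data·x̄)/τ₀ = (-10.2046·0.563802 − 0.552268·-10.0) / 0.011534 = -0.230694/0.011534 ≈ -20.0.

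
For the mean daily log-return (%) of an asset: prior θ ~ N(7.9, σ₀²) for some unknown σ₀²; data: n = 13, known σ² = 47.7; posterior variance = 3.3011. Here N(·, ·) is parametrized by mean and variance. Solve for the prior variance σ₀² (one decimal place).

σ₀² = 32.9

Posterior precision equals prior precision plus data precision: 1/σ_n² = 1/σ₀² + n/σ².
So 1/σ₀² = 1/3.3011 − 13/47.7 = 0.302929 − 0.272537 = 0.030392.
Hence σ₀² = 1/0.030392 ≈ 32.9.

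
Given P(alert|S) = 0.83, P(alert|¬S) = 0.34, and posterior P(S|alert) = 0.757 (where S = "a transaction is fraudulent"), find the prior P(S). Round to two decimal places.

Bayes' rule in odds form gives O(S|E) = O(S)·[P(E|S)/P(E|¬S)], hence O(S) = O(S|E)/LR.
Posterior odds = 0.757/(1−0.757) = 3.1152. LR = 0.83/0.34 = 2.4412.
Prior odds = 3.1152/2.4412 = 1.2761, so P(S) = 1.2761/(1+1.2761) ≈ 0.56.

P(S) = 0.56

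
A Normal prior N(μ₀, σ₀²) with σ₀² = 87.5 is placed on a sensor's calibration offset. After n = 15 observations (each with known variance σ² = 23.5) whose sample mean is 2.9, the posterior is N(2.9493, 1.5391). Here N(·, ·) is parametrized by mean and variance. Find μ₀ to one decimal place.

The posterior mean is a precision-weighted average: μ_n = (τ₀μ₀ + τ_data·x̄)/(τ₀+τ_data), with τ₀=1/σ₀² and τ_data=n/σ².
Here τ₀ = 1/87.5 = 0.011429 and τ_data = 15/23.5 = 0.638298, so τ_n = 0.649727.
Rearranging for μ₀: μ₀ = (μ_n·τ_n − τ_data·x̄)/τ₀ = (2.9493·0.649727 − 0.638298·2.9) / 0.011429 = 0.065176/0.011429 ≈ 5.7.

μ₀ = 5.7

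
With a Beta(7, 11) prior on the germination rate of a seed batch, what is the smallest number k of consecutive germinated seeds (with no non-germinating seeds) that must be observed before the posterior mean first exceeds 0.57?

k = 8

After k germinated seeds and 0 non-germinating seeds the posterior is Beta(7+k, 11), with mean (7+k)/(7+11+k).
Set (7+k)/(18+k) > 0.57 and solve: k > (0.57·18 − 7)/(1 − 0.57) = 7.581.
The smallest integer exceeding 7.581 is 8, and checking k=8: (15)/(26) = 0.5769 > 0.57.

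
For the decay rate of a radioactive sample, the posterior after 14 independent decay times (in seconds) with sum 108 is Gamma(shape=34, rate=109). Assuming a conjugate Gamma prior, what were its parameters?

Gamma(shape=20, rate=1)

Gamma–exponential conjugacy: posterior shape = α + n, posterior rate = β + Σtᵢ.
So α = 34 − 14 = 20 and β = 109 − 108 = 1.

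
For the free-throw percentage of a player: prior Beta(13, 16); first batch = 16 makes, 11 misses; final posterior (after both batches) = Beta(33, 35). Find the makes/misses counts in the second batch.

Sequential conjugate updates are equivalent to a single update on the pooled data, so total successes = posterior α − prior α and total failures = posterior β − prior β.
Total across both batches: 33−13=20 makes, 35−16=19 misses.
Subtract the first batch: 20−16=4 makes and 19−11=8 misses.

4 makes and 8 misses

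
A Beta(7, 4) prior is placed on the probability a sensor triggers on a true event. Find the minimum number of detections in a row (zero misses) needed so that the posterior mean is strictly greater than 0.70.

k = 3

After k detections and 0 misses the posterior is Beta(7+k, 4), with mean (7+k)/(7+4+k).
Set (7+k)/(11+k) > 0.70 and solve: k > (0.70·11 − 7)/(1 − 0.70) = 2.333.
The smallest integer exceeding 2.333 is 3, and checking k=3: (10)/(14) = 0.7143 > 0.70.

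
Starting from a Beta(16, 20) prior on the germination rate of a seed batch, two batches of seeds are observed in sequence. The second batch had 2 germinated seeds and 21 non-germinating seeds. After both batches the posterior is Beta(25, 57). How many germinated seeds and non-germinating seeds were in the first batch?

Because Beta–binomial updating is additive in the counts, the combined data contributed (α_post−α_prior, β_post−β_prior) successes and failures.
Total across both batches: 25−16=9 germinated seeds, 57−20=37 non-germinating seeds.
Subtract the second batch: 9−2=7 germinated seeds and 37−21=16 non-germinating seeds.

7 germinated seeds and 16 non-germinating seeds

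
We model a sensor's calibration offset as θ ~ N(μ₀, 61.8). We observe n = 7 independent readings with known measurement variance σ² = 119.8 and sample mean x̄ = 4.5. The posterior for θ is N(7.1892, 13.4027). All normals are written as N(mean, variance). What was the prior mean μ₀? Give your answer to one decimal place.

μ₀ = 16.9

The posterior mean is a precision-weighted average: μ_n = (τ₀μ₀ + τ_data·x̄)/(τ₀+τ_data), with τ₀=1/σ₀² and τ_data=n/σ².
Here τ₀ = 1/61.8 = 0.016181 and τ_data = 7/119.8 = 0.058431, so τ_n = 0.074612.
Rearranging for μ₀: μ₀ = (μ_n·τ_n − τ_data·x̄)/τ₀ = (7.1892·0.074612 − 0.058431·4.5) / 0.016181 = 0.273461/0.016181 ≈ 16.9.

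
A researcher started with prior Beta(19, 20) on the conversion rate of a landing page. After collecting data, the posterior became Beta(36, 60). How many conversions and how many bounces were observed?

Under Beta–binomial conjugacy the posterior parameters are (α+s, β+f).
So s = 36 − 19 = 17 and f = 60 − 20 = 40.

17 conversions and 40 bounces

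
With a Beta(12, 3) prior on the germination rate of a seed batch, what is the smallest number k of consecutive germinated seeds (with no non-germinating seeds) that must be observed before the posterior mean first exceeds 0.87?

After k germinated seeds and 0 non-germinating seeds the posterior is Beta(12+k, 3), with mean (12+k)/(12+3+k).
Set (12+k)/(15+k) > 0.87 and solve: k > (0.87·15 − 12)/(1 − 0.87) = 8.077.
The smallest integer exceeding 8.077 is 9.

k = 9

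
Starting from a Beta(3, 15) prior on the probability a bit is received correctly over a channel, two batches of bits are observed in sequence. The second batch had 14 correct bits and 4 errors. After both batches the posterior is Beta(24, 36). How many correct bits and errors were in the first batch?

Sequential conjugate updates are equivalent to a single update on the pooled data, so total successes = posterior α − prior α and total failures = posterior β − prior β.
Total across both batches: 24−3=21 correct bits, 36−15=21 errors.
Subtract the second batch: 21−14=7 correct bits and 21−4=17 errors.

7 correct bits and 17 errors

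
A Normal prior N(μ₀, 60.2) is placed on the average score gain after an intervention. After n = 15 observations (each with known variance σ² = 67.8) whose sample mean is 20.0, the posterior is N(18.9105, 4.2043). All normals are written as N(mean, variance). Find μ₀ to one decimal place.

μ₀ = 4.4

The posterior mean is a precision-weighted average: μ_n = (τ₀μ₀ + τ_data·x̄)/(τ₀+τ_data), with τ₀=1/σ₀² and τ_data=n/σ².
Here τ₀ = 1/60.2 = 0.016611 and τ_data = 15/67.8 = 0.221239, so τ_n = 0.237850.
Rearranging for μ₀: μ₀ = (μ_n·τ_n − τ_data·x̄)/τ₀ = (18.9105·0.237850 − 0.221239·20.0) / 0.016611 = 0.073082/0.016611 ≈ 4.4.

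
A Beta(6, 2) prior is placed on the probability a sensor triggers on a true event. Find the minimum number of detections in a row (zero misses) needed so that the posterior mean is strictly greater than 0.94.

k = 26

After k detections and 0 misses the posterior is Beta(6+k, 2), with mean (6+k)/(6+2+k).
Set (6+k)/(8+k) > 0.94 and solve: k > (0.94·8 − 6)/(1 − 0.94) = 25.333.
The smallest integer exceeding 25.333 is 26, and checking k=26: (32)/(34) = 0.9412 > 0.94.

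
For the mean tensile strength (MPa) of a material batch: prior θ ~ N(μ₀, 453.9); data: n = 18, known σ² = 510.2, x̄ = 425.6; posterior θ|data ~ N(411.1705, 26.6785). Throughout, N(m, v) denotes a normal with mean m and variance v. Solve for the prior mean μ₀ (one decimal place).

μ₀ = 180.1

The posterior mean is a precision-weighted average: μ_n = (τ₀μ₀ + τ_data·x̄)/(τ₀+τ_data), with τ₀=1/σ₀² and τ_data=n/σ².
Here τ₀ = 1/453.9 = 0.002203 and τ_data = 18/510.2 = 0.035280, so τ_n = 0.037483.
Rearranging for μ₀: μ₀ = (μ_n·τ_n − τ_data·x̄)/τ₀ = (411.1705·0.037483 − 0.035280·425.6) / 0.002203 = 0.396736/0.002203 ≈ 180.1.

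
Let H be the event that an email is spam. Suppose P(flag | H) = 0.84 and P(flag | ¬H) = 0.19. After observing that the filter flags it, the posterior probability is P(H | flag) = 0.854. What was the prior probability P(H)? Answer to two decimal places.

P(H) = 0.57

In odds form, posterior odds = prior odds × likelihood ratio, so prior odds = posterior odds ÷ LR.
Posterior odds = 0.854/(1−0.854) = 5.8493. LR = 0.84/0.19 = 4.4211.
Prior odds = 5.8493/4.4211 = 1.3230, so P(H) = 1.3230/(1+1.3230) ≈ 0.57.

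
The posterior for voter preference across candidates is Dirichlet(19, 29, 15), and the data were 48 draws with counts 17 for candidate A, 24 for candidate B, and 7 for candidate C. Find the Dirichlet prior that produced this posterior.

For a Dirichlet(α) prior with multinomial counts c, the posterior is Dirichlet(α + c) componentwise.
Subtract each count from the matching posterior parameter: 19−17=2, 29−24=5, 15−7=8.

Dirichlet(2, 5, 8)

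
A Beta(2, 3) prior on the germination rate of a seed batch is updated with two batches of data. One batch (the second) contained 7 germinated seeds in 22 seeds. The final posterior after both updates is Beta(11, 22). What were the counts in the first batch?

Because Beta–binomial updating is additive in the counts, the combined data contributed (α_post−α_prior, β_post−β_prior) successes and failures.
Total across both batches: 11−2=9 germinated seeds, 22−3=19 non-germinating seeds.
Subtract the second batch: 9−7=2 germinated seeds and 19−15=4 non-germinating seeds.

2 germinated seeds and 4 non-germinating seeds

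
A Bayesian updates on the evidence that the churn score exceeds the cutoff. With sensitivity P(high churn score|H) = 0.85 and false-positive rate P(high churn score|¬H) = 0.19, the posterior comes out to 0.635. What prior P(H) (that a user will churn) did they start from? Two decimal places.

P(H) = 0.28

Bayes' rule in odds form gives O(H|E) = O(H)·[P(E|H)/P(E|¬H)], hence O(H) = O(H|E)/LR.
Posterior odds = 0.635/(1−0.635) = 1.7397. LR = 0.85/0.19 = 4.4737.
Prior odds = 1.7397/4.4737 = 0.3889, so P(H) = 0.3889/(1+0.3889) ≈ 0.28.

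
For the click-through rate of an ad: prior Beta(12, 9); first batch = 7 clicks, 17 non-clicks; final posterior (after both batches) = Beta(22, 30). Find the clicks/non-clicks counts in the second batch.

Because Beta–binomial updating is additive in the counts, the combined data contributed (α_post−α_prior, β_post−β_prior) successes and failures.
Total across both batches: 22−12=10 clicks, 30−9=21 non-clicks.
Subtract the first batch: 10−7=3 clicks and 21−17=4 non-clicks.

3 clicks and 4 non-clicks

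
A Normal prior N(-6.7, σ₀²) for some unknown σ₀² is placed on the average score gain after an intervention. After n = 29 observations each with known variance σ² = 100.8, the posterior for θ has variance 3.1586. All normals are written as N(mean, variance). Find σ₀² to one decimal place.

Posterior precision equals prior precision plus data precision: 1/σ_n² = 1/σ₀² + n/σ².
So 1/σ₀² = 1/3.1586 − 29/100.8 = 0.316596 − 0.287698 = 0.028898.
Hence σ₀² = 1/0.028898 ≈ 34.6.

σ₀² = 34.6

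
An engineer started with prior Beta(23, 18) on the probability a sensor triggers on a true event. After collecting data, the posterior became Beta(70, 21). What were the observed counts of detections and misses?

47 detections and 3 misses

Under Beta–binomial conjugacy the posterior parameters are (a+s, b+f).
Match parameters: s=70−23=47, f=21−18=3.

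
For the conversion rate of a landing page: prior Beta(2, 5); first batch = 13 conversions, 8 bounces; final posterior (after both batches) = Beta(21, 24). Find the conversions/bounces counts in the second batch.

6 conversions and 11 bounces

Because Beta–binomial updating is additive in the counts, the combined data contributed (α_post−α_prior, β_post−β_prior) successes and failures.
Total across both batches: 21−2=19 conversions, 24−5=19 bounces.
Subtract the first batch: 19−13=6 conversions and 19−8=11 bounces.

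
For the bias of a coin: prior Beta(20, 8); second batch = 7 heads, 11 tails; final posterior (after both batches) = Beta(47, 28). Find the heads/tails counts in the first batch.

20 heads and 9 tails

Sequential conjugate updates are equivalent to a single update on the pooled data, so total successes = posterior α − prior α and total failures = posterior β − prior β.
Total across both batches: 47−20=27 heads, 28−8=20 tails.
Subtract the second batch: 27−7=20 heads and 20−11=9 tails.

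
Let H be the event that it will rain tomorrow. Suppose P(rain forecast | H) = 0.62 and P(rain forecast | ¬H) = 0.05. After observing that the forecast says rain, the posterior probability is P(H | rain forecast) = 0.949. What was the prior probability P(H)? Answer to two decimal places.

P(H) = 0.60

In odds form, posterior odds = prior odds × likelihood ratio, so prior odds = posterior odds ÷ LR.
Posterior odds = 0.949/(1−0.949) = 18.6078. LR = 0.62/0.05 = 12.4000.
Prior odds = 18.6078/12.4000 = 1.5006, so P(H) = 1.5006/(1+1.5006) ≈ 0.60.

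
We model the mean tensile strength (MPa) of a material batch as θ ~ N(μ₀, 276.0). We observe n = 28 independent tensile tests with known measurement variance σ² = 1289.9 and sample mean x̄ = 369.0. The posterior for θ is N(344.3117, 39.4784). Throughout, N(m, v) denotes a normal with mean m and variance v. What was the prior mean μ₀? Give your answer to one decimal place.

μ₀ = 196.4

The posterior mean is a precision-weighted average: μ_n = (τ₀μ₀ + τ_data·x̄)/(τ₀+τ_data), with τ₀=1/σ₀² and τ_data=n/σ².
Here τ₀ = 1/276.0 = 0.003623 and τ_data = 28/1289.9 = 0.021707, so τ_n = 0.025330.
Rearranging for μ₀: μ₀ = (μ_n·τ_n − τ_data·x̄)/τ₀ = (344.3117·0.025330 − 0.021707·369.0) / 0.003623 = 0.711532/0.003623 ≈ 196.4.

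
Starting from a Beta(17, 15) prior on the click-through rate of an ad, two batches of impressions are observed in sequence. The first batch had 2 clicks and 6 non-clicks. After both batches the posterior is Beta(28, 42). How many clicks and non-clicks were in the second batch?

9 clicks and 21 non-clicks

Because Beta–binomial updating is additive in the counts, the combined data contributed (α_post−α_prior, β_post−β_prior) successes and failures.
Total across both batches: 28−17=11 clicks, 42−15=27 non-clicks.
Subtract the first batch: 11−2=9 clicks and 27−6=21 non-clicks.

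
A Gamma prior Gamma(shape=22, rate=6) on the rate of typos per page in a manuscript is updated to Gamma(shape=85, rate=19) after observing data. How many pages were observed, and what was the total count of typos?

A Gamma(α, β) prior (rate parametrization) on a Poisson rate with n observations summing to S gives posterior Gamma(α+S, β+n).
Matching: Σxᵢ = 85 − 22 = 63 and n = 19 − 6 = 13.

n = 13 pages with total 63 typos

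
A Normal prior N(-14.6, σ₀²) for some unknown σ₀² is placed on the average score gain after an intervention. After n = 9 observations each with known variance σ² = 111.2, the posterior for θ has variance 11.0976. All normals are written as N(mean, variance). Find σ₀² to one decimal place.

Posterior precision equals prior precision plus data precision: 1/σ_n² = 1/σ₀² + n/σ².
So 1/σ₀² = 1/11.0976 − 9/111.2 = 0.090110 − 0.080935 = 0.009175.
Hence σ₀² = 1/0.009175 ≈ 109.0.

σ₀² = 109.0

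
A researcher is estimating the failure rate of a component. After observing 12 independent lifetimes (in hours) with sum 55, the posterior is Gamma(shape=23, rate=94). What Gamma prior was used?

Gamma–exponential conjugacy: posterior shape = α + n, posterior rate = β + Σtᵢ.
So α = 23 − 12 = 11 and β = 94 − 55 = 39.

Gamma(shape=11, rate=39)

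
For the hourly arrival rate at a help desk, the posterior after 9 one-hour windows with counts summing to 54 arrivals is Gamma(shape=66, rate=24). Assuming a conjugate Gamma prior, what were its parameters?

Gamma–Poisson conjugacy: posterior shape = α + Σxᵢ, posterior rate = β + n.
So α = 66 − 54 = 12 and β = 24 − 9 = 15.

Gamma(shape=12, rate=15)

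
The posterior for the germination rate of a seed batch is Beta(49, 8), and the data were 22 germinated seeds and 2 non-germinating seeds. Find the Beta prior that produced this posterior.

Under Beta–binomial conjugacy the posterior parameters are (α+s, β+f).
Subtract the data counts: 49−22=27, 8−2=6.

Beta(27, 6)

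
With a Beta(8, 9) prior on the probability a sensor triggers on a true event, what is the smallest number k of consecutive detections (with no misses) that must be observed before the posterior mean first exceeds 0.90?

After k detections and 0 misses the posterior is Beta(8+k, 9), with mean (8+k)/(8+9+k).
Set (8+k)/(17+k) > 0.90 and solve: k > (0.90·17 − 8)/(1 − 0.90) = 73.000.
The smallest integer exceeding 73.000 is 74.

k = 74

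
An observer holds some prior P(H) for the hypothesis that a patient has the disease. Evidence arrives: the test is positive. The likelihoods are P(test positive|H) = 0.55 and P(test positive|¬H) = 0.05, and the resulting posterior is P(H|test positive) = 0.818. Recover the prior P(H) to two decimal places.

P(H) = 0.29

In odds form, posterior odds = prior odds × likelihood ratio, so prior odds = posterior odds ÷ LR.
Posterior odds = 0.818/(1−0.818) = 4.4945. LR = 0.55/0.05 = 11.0000.
Prior odds = 4.4945/11.0000 = 0.4086, so P(H) = 0.4086/(1+0.4086) ≈ 0.29.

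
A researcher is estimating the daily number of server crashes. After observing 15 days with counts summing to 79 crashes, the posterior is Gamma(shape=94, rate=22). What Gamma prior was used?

Gamma(shape=15, rate=7)

Gamma–Poisson conjugacy: posterior shape = α + Σxᵢ, posterior rate = β + n.
So α = 94 − 79 = 15 and β = 22 − 15 = 7.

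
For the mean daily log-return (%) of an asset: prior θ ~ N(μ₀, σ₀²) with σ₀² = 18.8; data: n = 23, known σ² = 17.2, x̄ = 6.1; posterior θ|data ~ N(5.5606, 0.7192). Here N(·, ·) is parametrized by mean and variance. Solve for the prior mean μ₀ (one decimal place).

μ₀ = -8.0

The posterior mean is a precision-weighted average: μ_n = (τ₀μ₀ + τ_data·x̄)/(τ₀+τ_data), with τ₀=1/σ₀² and τ_data=n/σ².
Here τ₀ = 1/18.8 = 0.053191 and τ_data = 23/17.2 = 1.337209, so τ_n = 1.390400.
Rearranging for μ₀: μ₀ = (μ_n·τ_n − τ_data·x̄)/τ₀ = (5.5606·1.390400 − 1.337209·6.1) / 0.053191 = -0.425517/0.053191 ≈ -8.0.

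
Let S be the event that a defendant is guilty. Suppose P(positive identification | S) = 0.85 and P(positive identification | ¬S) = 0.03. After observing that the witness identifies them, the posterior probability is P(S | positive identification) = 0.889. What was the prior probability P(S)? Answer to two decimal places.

P(S) = 0.22

Bayes' rule in odds form gives O(S|E) = O(S)·[P(E|S)/P(E|¬S)], hence O(S) = O(S|E)/LR.
Posterior odds = 0.889/(1−0.889) = 8.0090. LR = 0.85/0.03 = 28.3333.
Prior odds = 8.0090/28.3333 = 0.2827, so P(S) = 0.2827/(1+0.2827) ≈ 0.22.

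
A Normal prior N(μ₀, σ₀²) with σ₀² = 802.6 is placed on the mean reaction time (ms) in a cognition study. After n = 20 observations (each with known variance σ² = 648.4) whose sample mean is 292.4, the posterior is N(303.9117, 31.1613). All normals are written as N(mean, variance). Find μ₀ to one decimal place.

μ₀ = 588.9

The posterior mean is a precision-weighted average: μ_n = (τ₀μ₀ + τ_data·x̄)/(τ₀+τ_data), with τ₀=1/σ₀² and τ_data=n/σ².
Here τ₀ = 1/802.6 = 0.001246 and τ_data = 20/648.4 = 0.030845, so τ_n = 0.032091.
Rearranging for μ₀: μ₀ = (μ_n·τ_n − τ_data·x̄)/τ₀ = (303.9117·0.032091 − 0.030845·292.4) / 0.001246 = 0.733752/0.001246 ≈ 588.9.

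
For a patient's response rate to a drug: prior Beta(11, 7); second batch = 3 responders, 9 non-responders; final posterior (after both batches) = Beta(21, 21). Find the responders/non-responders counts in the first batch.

Sequential conjugate updates are equivalent to a single update on the pooled data, so total successes = posterior α − prior α and total failures = posterior β − prior β.
Total across both batches: 21−11=10 responders, 21−7=14 non-responders.
Subtract the second batch: 10−3=7 responders and 14−9=5 non-responders.

7 responders and 5 non-responders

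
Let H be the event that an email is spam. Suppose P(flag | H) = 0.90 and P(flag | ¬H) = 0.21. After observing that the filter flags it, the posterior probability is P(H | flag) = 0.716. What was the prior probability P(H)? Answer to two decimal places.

P(H) = 0.37

Bayes' rule in odds form gives O(H|E) = O(H)·[P(E|H)/P(E|¬H)], hence O(H) = O(H|E)/LR.
Posterior odds = 0.716/(1−0.716) = 2.5211. LR = 0.90/0.21 = 4.2857.
Prior odds = 2.5211/4.2857 = 0.5883, so P(H) = 0.5883/(1+0.5883) ≈ 0.37.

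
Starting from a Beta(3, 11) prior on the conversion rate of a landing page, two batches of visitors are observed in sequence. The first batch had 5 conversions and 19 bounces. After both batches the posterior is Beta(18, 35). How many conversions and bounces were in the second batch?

10 conversions and 5 bounces

Because Beta–binomial updating is additive in the counts, the combined data contributed (α_post−α_prior, β_post−β_prior) successes and failures.
Total across both batches: 18−3=15 conversions, 35−11=24 bounces.
Subtract the first batch: 15−5=10 conversions and 24−19=5 bounces.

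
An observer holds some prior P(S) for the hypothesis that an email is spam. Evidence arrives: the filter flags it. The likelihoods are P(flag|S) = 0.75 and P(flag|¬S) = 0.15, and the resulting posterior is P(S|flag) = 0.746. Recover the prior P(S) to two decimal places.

In odds form, posterior odds = prior odds × likelihood ratio, so prior odds = posterior odds ÷ LR.
Posterior odds = 0.746/(1−0.746) = 2.9370. LR = 0.75/0.15 = 5.0000.
Prior odds = 2.9370/5.0000 = 0.5874, so P(S) = 0.5874/(1+0.5874) ≈ 0.37.

P(S) = 0.37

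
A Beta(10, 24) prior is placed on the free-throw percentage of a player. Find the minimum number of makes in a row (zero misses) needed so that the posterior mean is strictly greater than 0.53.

k = 18

After k makes and 0 misses the posterior is Beta(10+k, 24), with mean (10+k)/(10+24+k).
Set (10+k)/(34+k) > 0.53 and solve: k > (0.53·34 − 10)/(1 − 0.53) = 17.064.
The smallest integer exceeding 17.064 is 18, and checking k=18: (28)/(52) = 0.5385 > 0.53.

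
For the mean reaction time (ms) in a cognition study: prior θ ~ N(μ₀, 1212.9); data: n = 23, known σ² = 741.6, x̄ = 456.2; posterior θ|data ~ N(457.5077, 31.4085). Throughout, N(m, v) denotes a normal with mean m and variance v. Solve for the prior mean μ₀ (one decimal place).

With known observation variance, the Normal–Normal posterior has precision τ_n = τ₀ + n/σ² and mean μ_n = (τ₀μ₀ + (n/σ²)x̄)/τ_n.
Here τ₀ = 1/1212.9 = 0.000824 and τ_data = 23/741.6 = 0.031014, so τ_n = 0.031838.
Rearranging for μ₀: μ₀ = (μ_n·τ_n − τ_data·x̄)/τ₀ = (457.5077·0.031838 − 0.031014·456.2) / 0.000824 = 0.417543/0.000824 ≈ 506.7.

μ₀ = 506.7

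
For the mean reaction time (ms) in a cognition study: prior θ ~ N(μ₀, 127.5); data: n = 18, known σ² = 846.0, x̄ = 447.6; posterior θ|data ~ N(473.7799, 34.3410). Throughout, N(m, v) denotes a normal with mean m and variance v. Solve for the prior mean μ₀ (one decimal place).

The posterior mean is a precision-weighted average: μ_n = (τ₀μ₀ + τ_data·x̄)/(τ₀+τ_data), with τ₀=1/σ₀² and τ_data=n/σ².
Here τ₀ = 1/127.5 = 0.007843 and τ_data = 18/846.0 = 0.021277, so τ_n = 0.029120.
Rearranging for μ₀: μ₀ = (μ_n·τ_n − τ_data·x̄)/τ₀ = (473.7799·0.029120 − 0.021277·447.6) / 0.007843 = 4.272885/0.007843 ≈ 544.8.

μ₀ = 544.8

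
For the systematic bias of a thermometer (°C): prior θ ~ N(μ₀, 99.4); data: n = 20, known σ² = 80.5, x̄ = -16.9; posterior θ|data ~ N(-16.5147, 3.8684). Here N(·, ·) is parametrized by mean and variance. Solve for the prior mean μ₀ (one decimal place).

μ₀ = -7.0

The posterior mean is a precision-weighted average: μ_n = (τ₀μ₀ + τ_data·x̄)/(τ₀+τ_data), with τ₀=1/σ₀² and τ_data=n/σ².
Here τ₀ = 1/99.4 = 0.010060 and τ_data = 20/80.5 = 0.248447, so τ_n = 0.258507.
Rearranging for μ₀: μ₀ = (μ_n·τ_n − τ_data·x̄)/τ₀ = (-16.5147·0.258507 − 0.248447·-16.9) / 0.010060 = -0.070411/0.010060 ≈ -7.0.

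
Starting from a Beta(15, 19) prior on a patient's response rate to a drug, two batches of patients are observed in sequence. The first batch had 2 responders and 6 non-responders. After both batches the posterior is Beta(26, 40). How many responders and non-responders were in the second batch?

9 responders and 15 non-responders

Because Beta–binomial updating is additive in the counts, the combined data contributed (α_post−α_prior, β_post−β_prior) successes and failures.
Total across both batches: 26−15=11 responders, 40−19=21 non-responders.
Subtract the first batch: 11−2=9 responders and 21−6=15 non-responders.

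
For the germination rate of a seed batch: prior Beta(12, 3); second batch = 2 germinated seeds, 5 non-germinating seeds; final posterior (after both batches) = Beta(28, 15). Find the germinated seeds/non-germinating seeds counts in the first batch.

Sequential conjugate updates are equivalent to a single update on the pooled data, so total successes = posterior α − prior α and total failures = posterior β − prior β.
Total across both batches: 28−12=16 germinated seeds, 15−3=12 non-germinating seeds.
Subtract the second batch: 16−2=14 germinated seeds and 12−5=7 non-germinating seeds.

14 germinated seeds and 7 non-germinating seeds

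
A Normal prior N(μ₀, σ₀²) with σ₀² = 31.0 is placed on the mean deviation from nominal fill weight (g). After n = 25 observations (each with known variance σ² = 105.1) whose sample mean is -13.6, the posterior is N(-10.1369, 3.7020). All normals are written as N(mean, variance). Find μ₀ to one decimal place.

μ₀ = 15.4

The posterior mean is a precision-weighted average: μ_n = (τ₀μ₀ + τ_data·x̄)/(τ₀+τ_data), with τ₀=1/σ₀² and τ_data=n/σ².
Here τ₀ = 1/31.0 = 0.032258 and τ_data = 25/105.1 = 0.237869, so τ_n = 0.270127.
Rearranging for μ₀: μ₀ = (μ_n·τ_n − τ_data·x̄)/τ₀ = (-10.1369·0.270127 − 0.237869·-13.6) / 0.032258 = 0.496768/0.032258 ≈ 15.4.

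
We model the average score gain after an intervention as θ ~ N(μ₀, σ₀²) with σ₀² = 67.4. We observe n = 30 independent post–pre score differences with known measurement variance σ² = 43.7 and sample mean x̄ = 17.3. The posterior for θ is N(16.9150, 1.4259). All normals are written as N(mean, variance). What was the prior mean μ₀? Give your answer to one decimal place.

The posterior mean is a precision-weighted average: μ_n = (τ₀μ₀ + τ_data·x̄)/(τ₀+τ_data), with τ₀=1/σ₀² and τ_data=n/σ².
Here τ₀ = 1/67.4 = 0.014837 and τ_data = 30/43.7 = 0.686499, so τ_n = 0.701336.
Rearranging for μ₀: μ₀ = (μ_n·τ_n − τ_data·x̄)/τ₀ = (16.9150·0.701336 − 0.686499·17.3) / 0.014837 = -0.013334/0.014837 ≈ -0.9.

μ₀ = -0.9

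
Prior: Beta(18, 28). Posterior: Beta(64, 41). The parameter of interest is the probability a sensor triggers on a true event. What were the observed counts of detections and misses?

46 detections and 13 misses

A Beta(α, β) prior with s successes and f failures in binomial data gives a Beta(α+s, β+f) posterior.
So s = 64 − 18 = 46 and f = 41 − 28 = 13.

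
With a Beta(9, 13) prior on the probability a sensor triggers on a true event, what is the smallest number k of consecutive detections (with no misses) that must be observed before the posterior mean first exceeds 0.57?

After k detections and 0 misses the posterior is Beta(9+k, 13), with mean (9+k)/(9+13+k).
Set (9+k)/(22+k) > 0.57 and solve: k > (0.57·22 − 9)/(1 − 0.57) = 8.233.
The smallest integer exceeding 8.233 is 9.

k = 9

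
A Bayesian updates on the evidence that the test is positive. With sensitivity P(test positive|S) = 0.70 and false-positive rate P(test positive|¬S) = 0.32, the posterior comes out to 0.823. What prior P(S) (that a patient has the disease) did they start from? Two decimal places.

P(S) = 0.68

Bayes' rule in odds form gives O(S|E) = O(S)·[P(E|S)/P(E|¬S)], hence O(S) = O(S|E)/LR.
Posterior odds = 0.823/(1−0.823) = 4.6497. LR = 0.70/0.32 = 2.1875.
Prior odds = 4.6497/2.1875 = 2.1256, so P(S) = 2.1256/(1+2.1256) ≈ 0.68.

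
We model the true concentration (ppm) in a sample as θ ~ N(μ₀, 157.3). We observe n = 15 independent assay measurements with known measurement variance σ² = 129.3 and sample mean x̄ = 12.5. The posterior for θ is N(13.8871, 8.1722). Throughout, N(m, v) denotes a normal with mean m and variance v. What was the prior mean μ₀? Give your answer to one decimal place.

The posterior mean is a precision-weighted average: μ_n = (τ₀μ₀ + τ_data·x̄)/(τ₀+τ_data), with τ₀=1/σ₀² and τ_data=n/σ².
Here τ₀ = 1/157.3 = 0.006357 and τ_data = 15/129.3 = 0.116009, so τ_n = 0.122366.
Rearranging for μ₀: μ₀ = (μ_n·τ_n − τ_data·x̄)/τ₀ = (13.8871·0.122366 − 0.116009·12.5) / 0.006357 = 0.249196/0.006357 ≈ 39.2.

μ₀ = 39.2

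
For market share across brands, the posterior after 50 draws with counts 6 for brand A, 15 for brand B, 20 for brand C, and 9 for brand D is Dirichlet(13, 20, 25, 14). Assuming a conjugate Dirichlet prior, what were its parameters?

For a Dirichlet(α) prior with multinomial counts c, the posterior is Dirichlet(α + c) componentwise.
Subtract each count from the matching posterior parameter: 13−6=7, 20−15=5, 25−20=5, 14−9=5.

Dirichlet(7, 5, 5, 5)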